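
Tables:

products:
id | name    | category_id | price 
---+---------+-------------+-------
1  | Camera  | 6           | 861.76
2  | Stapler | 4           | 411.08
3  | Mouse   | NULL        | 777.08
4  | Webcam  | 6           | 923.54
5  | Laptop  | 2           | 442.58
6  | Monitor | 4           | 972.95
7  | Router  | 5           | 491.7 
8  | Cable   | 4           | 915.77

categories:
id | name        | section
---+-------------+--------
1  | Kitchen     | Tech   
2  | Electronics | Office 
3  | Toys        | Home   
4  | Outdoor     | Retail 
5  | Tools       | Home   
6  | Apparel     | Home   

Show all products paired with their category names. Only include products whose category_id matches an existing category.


INNER JOIN keeps only products rows whose category_id matches an id in categories. Walk through each product:
  - product 1 (Camera): category_id=6 -> matches Apparel
  - product 2 (Stapler): category_id=4 -> matches Outdoor
  - product 3 (Mouse): category_id=NULL, no match -> dropped
  - product 4 (Webcam): category_id=6 -> matches Apparel
  - product 5 (Laptop): category_id=2 -> matches Electronics
  - product 6 (Monitor): category_id=4 -> matches Outdoor
  - product 7 (Router): category_id=5 -> matches Tools
  - product 8 (Cable): category_id=4 -> matches Outdoor
So 1 of 8 rows is dropped.

SQL:
SELECT a.name, b.name AS category
FROM products a
INNER JOIN categories b ON a.category_id = b.id

Result:
name    | category   
--------+------------
Camera  | Apparel    
Stapler | Outdoor    
Webcam  | Apparel    
Laptop  | Electronics
Monitor | Outdoor    
Router  | Tools      
Cable   | Outdoor    


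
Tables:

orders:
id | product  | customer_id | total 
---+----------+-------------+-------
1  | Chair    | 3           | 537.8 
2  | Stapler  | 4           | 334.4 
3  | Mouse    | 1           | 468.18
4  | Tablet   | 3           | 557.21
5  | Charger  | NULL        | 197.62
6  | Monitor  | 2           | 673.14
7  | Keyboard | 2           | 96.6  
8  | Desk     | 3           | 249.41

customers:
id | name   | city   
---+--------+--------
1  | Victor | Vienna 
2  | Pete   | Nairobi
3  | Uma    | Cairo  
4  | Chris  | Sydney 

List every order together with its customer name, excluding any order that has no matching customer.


INNER JOIN keeps only orders rows whose customer_id matches an id in customers. Walk through each order:
  - order 1 (Chair): customer_id=3 -> matches Uma
  - order 2 (Stapler): customer_id=4 -> matches Chris
  - order 3 (Mouse): customer_id=1 -> matches Victor
  - order 4 (Tablet): customer_id=3 -> matches Uma
  - order 5 (Charger): customer_id=NULL, no match -> dropped
  - order 6 (Monitor): customer_id=2 -> matches Pete
  - order 7 (Keyboard): customer_id=2 -> matches Pete
  - order 8 (Desk): customer_id=3 -> matches Uma
So 1 of 8 rows is dropped.

SQL:
SELECT a.product, b.name AS customer
FROM orders a
INNER JOIN customers b ON a.customer_id = b.id

Result:
product  | customer
---------+---------
Chair    | Uma     
Stapler  | Chris   
Mouse    | Victor  
Tablet   | Uma     
Monitor  | Pete    
Keyboard | Pete    
Desk     | Uma     


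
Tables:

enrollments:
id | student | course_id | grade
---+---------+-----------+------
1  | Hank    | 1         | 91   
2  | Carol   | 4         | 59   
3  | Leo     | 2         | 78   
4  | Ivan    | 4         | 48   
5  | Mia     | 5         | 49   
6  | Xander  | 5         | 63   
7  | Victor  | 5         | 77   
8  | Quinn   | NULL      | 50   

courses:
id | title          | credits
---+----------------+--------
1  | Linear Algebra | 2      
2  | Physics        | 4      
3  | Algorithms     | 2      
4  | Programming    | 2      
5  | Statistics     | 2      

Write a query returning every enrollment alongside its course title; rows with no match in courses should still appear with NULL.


LEFT JOIN keeps every row from enrollments (the left table); where course_id has no match in courses, the course columns become NULL. Walk through each enrollment:
  - enrollment 1 (Hank): course_id=1 -> matches Linear Algebra
  - enrollment 2 (Carol): course_id=4 -> matches Programming
  - enrollment 3 (Leo): course_id=2 -> matches Physics
  - enrollment 4 (Ivan): course_id=4 -> matches Programming
  - enrollment 5 (Mia): course_id=5 -> matches Statistics
  - enrollment 6 (Xander): course_id=5 -> matches Statistics
  - enrollment 7 (Victor): course_id=5 -> matches Statistics
  - enrollment 8 (Quinn): course_id=NULL, no match -> kept with NULL
All 8 rows appear; 1 has NULL course.

SQL:
SELECT a.student, b.title AS course
FROM enrollments a
LEFT JOIN courses b ON a.course_id = b.id

Result:
student | course        
--------+---------------
Hank    | Linear Algebra
Carol   | Programming   
Leo     | Physics       
Ivan    | Programming   
Mia     | Statistics    
Xander  | Statistics    
Victor  | Statistics    
Quinn   | NULL          


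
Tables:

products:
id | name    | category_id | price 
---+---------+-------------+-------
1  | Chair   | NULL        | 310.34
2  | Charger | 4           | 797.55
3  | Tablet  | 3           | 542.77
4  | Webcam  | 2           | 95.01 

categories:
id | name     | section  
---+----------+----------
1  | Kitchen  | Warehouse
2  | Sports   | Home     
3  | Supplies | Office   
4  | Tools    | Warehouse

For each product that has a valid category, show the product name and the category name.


INNER JOIN keeps only products rows whose category_id matches an id in categories. Walk through each product:
  - product 1 (Chair): category_id=NULL, no match -> dropped
  - product 2 (Charger): category_id=4 -> matches Tools
  - product 3 (Tablet): category_id=3 -> matches Supplies
  - product 4 (Webcam): category_id=2 -> matches Sports
So 1 of 4 rows is dropped.

SQL:
SELECT a.name, b.name AS category
FROM products a
INNER JOIN categories b ON a.category_id = b.id

Result:
name    | category
--------+---------
Charger | Tools   
Tablet  | Supplies
Webcam  | Sports  


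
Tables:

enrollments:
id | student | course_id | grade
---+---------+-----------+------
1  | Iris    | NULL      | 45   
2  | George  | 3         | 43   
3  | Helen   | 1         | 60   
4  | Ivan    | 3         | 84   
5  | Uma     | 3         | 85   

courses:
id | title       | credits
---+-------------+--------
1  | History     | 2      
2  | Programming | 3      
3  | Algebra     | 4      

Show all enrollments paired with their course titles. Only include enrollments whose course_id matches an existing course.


INNER JOIN keeps only enrollments rows whose course_id matches an id in courses. Walk through each enrollment:
  - enrollment 1 (Iris): course_id=NULL, no match -> dropped
  - enrollment 2 (George): course_id=3 -> matches Algebra
  - enrollment 3 (Helen): course_id=1 -> matches History
  - enrollment 4 (Ivan): course_id=3 -> matches Algebra
  - enrollment 5 (Uma): course_id=3 -> matches Algebra
So 1 of 5 rows is dropped.

SQL:
SELECT a.student, b.title AS course
FROM enrollments a
INNER JOIN courses b ON a.course_id = b.id

Result:
student | course 
--------+--------
George  | Algebra
Helen   | History
Ivan    | Algebra
Uma     | Algebra


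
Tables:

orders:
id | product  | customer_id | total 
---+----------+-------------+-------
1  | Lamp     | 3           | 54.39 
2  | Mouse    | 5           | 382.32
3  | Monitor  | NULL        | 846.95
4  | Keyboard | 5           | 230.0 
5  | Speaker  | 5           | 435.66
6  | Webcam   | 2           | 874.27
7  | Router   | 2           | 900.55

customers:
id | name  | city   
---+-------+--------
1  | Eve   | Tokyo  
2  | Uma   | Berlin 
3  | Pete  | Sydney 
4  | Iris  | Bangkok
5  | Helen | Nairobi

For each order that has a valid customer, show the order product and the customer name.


INNER JOIN keeps only orders rows whose customer_id matches an id in customers. Walk through each order:
  - order 1 (Lamp): customer_id=3 -> matches Pete
  - order 2 (Mouse): customer_id=5 -> matches Helen
  - order 3 (Monitor): customer_id=NULL, no match -> dropped
  - order 4 (Keyboard): customer_id=5 -> matches Helen
  - order 5 (Speaker): customer_id=5 -> matches Helen
  - order 6 (Webcam): customer_id=2 -> matches Uma
  - order 7 (Router): customer_id=2 -> matches Uma
So 1 of 7 rows is dropped.

SQL:
SELECT a.product, b.name AS customer
FROM orders a
INNER JOIN customers b ON a.customer_id = b.id

Result:
product  | customer
---------+---------
Lamp     | Pete    
Mouse    | Helen   
Keyboard | Helen   
Speaker  | Helen   
Webcam   | Uma     
Router   | Uma     


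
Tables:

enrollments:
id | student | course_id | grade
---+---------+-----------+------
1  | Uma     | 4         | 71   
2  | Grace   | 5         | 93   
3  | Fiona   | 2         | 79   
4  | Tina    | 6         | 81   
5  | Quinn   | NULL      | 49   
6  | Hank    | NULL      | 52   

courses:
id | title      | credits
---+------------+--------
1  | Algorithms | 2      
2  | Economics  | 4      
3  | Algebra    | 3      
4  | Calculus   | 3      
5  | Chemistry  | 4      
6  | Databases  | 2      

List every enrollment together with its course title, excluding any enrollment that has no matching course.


INNER JOIN keeps only enrollments rows whose course_id matches an id in courses. Walk through each enrollment:
  - enrollment 1 (Uma): course_id=4 -> matches Calculus
  - enrollment 2 (Grace): course_id=5 -> matches Chemistry
  - enrollment 3 (Fiona): course_id=2 -> matches Economics
  - enrollment 4 (Tina): course_id=6 -> matches Databases
  - enrollment 5 (Quinn): course_id=NULL, no match -> dropped
  - enrollment 6 (Hank): course_id=NULL, no match -> dropped
So 2 of 6 rows are dropped.

SQL:
SELECT a.student, b.title AS course
FROM enrollments a
INNER JOIN courses b ON a.course_id = b.id

Result:
student | course   
--------+----------
Uma     | Calculus 
Grace   | Chemistry
Fiona   | Economics
Tina    | Databases


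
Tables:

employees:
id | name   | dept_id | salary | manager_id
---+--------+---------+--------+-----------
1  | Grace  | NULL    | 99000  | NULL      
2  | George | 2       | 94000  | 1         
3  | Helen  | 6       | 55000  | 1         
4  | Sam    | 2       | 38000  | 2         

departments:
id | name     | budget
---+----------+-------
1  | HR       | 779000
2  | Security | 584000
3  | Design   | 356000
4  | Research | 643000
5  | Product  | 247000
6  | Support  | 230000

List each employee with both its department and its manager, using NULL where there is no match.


Two LEFT JOINs from the same base table employees: one to departments via dept_id, one to employees itself via manager_id. Both are LEFT so every employee is preserved.
Match against departments:
  - employee 1 (Grace): dept_id=NULL, no match -> kept with NULL
  - employee 2 (George): dept_id=2 -> matches Security
  - employee 3 (Helen): dept_id=6 -> matches Support
  - employee 4 (Sam): dept_id=2 -> matches Security
Match against employees (self):
  - employee 1 (Grace): manager_id=NULL -> NULL
  - employee 2 (George): manager_id=1 -> Grace
  - employee 3 (Helen): manager_id=1 -> Grace
  - employee 4 (Sam): manager_id=2 -> George

SQL:
SELECT a.name, b.name AS department, c.name AS manager
FROM employees a
LEFT JOIN departments b ON a.dept_id = b.id
LEFT JOIN employees c ON a.manager_id = c.id

Result:
name   | department | manager
-------+------------+--------
Grace  | NULL       | NULL   
George | Security   | Grace  
Helen  | Support    | Grace  
Sam    | Security   | George 


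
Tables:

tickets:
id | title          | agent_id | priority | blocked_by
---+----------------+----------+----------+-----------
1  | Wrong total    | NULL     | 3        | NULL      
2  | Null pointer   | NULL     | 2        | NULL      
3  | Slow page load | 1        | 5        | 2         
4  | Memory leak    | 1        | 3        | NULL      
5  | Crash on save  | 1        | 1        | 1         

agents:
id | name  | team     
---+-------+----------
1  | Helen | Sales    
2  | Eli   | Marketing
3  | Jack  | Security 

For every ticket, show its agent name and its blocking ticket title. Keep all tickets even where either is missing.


Two LEFT JOINs from the same base table tickets: one to agents via agent_id, one to tickets itself via blocked_by. Both are LEFT so every ticket is preserved.
Match against agents:
  - ticket 1 (Wrong total): agent_id=NULL, no match -> kept with NULL
  - ticket 2 (Null pointer): agent_id=NULL, no match -> kept with NULL
  - ticket 3 (Slow page load): agent_id=1 -> matches Helen
  - ticket 4 (Memory leak): agent_id=1 -> matches Helen
  - ticket 5 (Crash on save): agent_id=1 -> matches Helen
Match against tickets (self):
  - ticket 1 (Wrong total): blocked_by=NULL -> NULL
  - ticket 2 (Null pointer): blocked_by=NULL -> NULL
  - ticket 3 (Slow page load): blocked_by=2 -> Null pointer
  - ticket 4 (Memory leak): blocked_by=NULL -> NULL
  - ticket 5 (Crash on save): blocked_by=1 -> Wrong total

SQL:
SELECT a.title, b.name AS agent, c.title AS blocked_by
FROM tickets a
LEFT JOIN agents b ON a.agent_id = b.id
LEFT JOIN tickets c ON a.blocked_by = c.id

Result:
title          | agent | blocked_by  
---------------+-------+-------------
Wrong total    | NULL  | NULL        
Null pointer   | NULL  | NULL        
Slow page load | Helen | Null pointer
Memory leak    | Helen | NULL        
Crash on save  | Helen | Wrong total 


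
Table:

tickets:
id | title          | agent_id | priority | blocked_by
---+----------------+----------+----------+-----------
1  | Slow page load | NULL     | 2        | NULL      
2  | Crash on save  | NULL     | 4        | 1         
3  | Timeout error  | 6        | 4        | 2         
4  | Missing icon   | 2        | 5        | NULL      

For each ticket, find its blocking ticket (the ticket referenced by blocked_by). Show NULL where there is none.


This is a self-join: tickets is joined to a second copy of itself, matching each row's blocked_by to another row's id. Use LEFT JOIN so rows with blocked_by=NULL are kept.
  - ticket 1 (Slow page load): blocked_by=NULL -> NULL
  - ticket 2 (Crash on save): blocked_by=1 -> Slow page load
  - ticket 3 (Timeout error): blocked_by=2 -> Crash on save
  - ticket 4 (Missing icon): blocked_by=NULL -> NULL

SQL:
SELECT a.title AS item, b.title AS blocked_by
FROM tickets a
LEFT JOIN tickets b ON a.blocked_by = b.id

Result:
item           | blocked_by    
---------------+---------------
Slow page load | NULL          
Crash on save  | Slow page load
Timeout error  | Crash on save 
Missing icon   | NULL          


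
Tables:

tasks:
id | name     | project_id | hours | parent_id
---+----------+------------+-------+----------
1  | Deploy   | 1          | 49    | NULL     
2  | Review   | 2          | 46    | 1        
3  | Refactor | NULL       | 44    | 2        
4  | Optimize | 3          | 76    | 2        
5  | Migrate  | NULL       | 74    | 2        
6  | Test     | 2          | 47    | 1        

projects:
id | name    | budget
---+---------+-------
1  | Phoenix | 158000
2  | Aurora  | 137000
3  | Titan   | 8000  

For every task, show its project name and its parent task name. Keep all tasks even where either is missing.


Two LEFT JOINs from the same base table tasks: one to projects via project_id, one to tasks itself via parent_id. Both are LEFT so every task is preserved.
Match against projects:
  - task 1 (Deploy): project_id=1 -> matches Phoenix
  - task 2 (Review): project_id=2 -> matches Aurora
  - task 3 (Refactor): project_id=NULL, no match -> kept with NULL
  - task 4 (Optimize): project_id=3 -> matches Titan
  - task 5 (Migrate): project_id=NULL, no match -> kept with NULL
  - task 6 (Test): project_id=2 -> matches Aurora
Match against tasks (self):
  - task 1 (Deploy): parent_id=NULL -> NULL
  - task 2 (Review): parent_id=1 -> Deploy
  - task 3 (Refactor): parent_id=2 -> Review
  - task 4 (Optimize): parent_id=2 -> Review
  - task 5 (Migrate): parent_id=2 -> Review
  - task 6 (Test): parent_id=1 -> Deploy

SQL:
SELECT a.name, b.name AS project, c.name AS parent
FROM tasks a
LEFT JOIN projects b ON a.project_id = b.id
LEFT JOIN tasks c ON a.parent_id = c.id

Result:
name     | project | parent
---------+---------+-------
Deploy   | Phoenix | NULL  
Review   | Aurora  | Deploy
Refactor | NULL    | Review
Optimize | Titan   | Review
Migrate  | NULL    | Review
Test     | Aurora  | Deploy


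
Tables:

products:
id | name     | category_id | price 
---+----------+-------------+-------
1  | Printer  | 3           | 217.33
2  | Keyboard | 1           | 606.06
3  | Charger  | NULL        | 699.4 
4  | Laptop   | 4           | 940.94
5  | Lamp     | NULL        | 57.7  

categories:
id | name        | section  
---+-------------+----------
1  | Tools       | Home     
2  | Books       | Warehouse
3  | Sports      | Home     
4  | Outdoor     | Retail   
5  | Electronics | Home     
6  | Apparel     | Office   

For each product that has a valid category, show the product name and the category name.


INNER JOIN keeps only products rows whose category_id matches an id in categories. Walk through each product:
  - product 1 (Printer): category_id=3 -> matches Sports
  - product 2 (Keyboard): category_id=1 -> matches Tools
  - product 3 (Charger): category_id=NULL, no match -> dropped
  - product 4 (Laptop): category_id=4 -> matches Outdoor
  - product 5 (Lamp): category_id=NULL, no match -> dropped
So 2 of 5 rows are dropped.

SQL:
SELECT a.name, b.name AS category
FROM products a
INNER JOIN categories b ON a.category_id = b.id

Result:
name     | category
---------+---------
Printer  | Sports  
Keyboard | Tools   
Laptop   | Outdoor 


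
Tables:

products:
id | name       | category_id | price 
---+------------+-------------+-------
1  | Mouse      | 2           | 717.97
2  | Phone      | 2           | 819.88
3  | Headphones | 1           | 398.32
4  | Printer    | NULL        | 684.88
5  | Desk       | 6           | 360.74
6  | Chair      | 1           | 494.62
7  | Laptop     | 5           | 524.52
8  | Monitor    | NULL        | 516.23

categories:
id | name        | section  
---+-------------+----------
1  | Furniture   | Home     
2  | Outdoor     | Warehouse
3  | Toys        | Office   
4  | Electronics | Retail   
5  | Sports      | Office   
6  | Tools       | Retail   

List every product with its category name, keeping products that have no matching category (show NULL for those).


LEFT JOIN keeps every row from products (the left table); where category_id has no match in categories, the category columns become NULL. Walk through each product:
  - product 1 (Mouse): category_id=2 -> matches Outdoor
  - product 2 (Phone): category_id=2 -> matches Outdoor
  - product 3 (Headphones): category_id=1 -> matches Furniture
  - product 4 (Printer): category_id=NULL, no match -> kept with NULL
  - product 5 (Desk): category_id=6 -> matches Tools
  - product 6 (Chair): category_id=1 -> matches Furniture
  - product 7 (Laptop): category_id=5 -> matches Sports
  - product 8 (Monitor): category_id=NULL, no match -> kept with NULL
All 8 rows appear; 2 have NULL category.

SQL:
SELECT a.name, b.name AS category
FROM products a
LEFT JOIN categories b ON a.category_id = b.id

Result:
name       | category 
-----------+----------
Mouse      | Outdoor  
Phone      | Outdoor  
Headphones | Furniture
Printer    | NULL     
Desk       | Tools    
Chair      | Furniture
Laptop     | Sports   
Monitor    | NULL     


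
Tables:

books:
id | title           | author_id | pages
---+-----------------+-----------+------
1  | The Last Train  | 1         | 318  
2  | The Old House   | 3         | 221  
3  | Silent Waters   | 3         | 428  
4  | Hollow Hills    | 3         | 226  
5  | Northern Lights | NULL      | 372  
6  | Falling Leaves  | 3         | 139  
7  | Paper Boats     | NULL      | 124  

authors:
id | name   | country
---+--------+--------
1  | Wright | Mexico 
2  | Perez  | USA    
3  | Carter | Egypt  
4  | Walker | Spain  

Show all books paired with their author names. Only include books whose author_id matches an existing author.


INNER JOIN keeps only books rows whose author_id matches an id in authors. Walk through each book:
  - book 1 (The Last Train): author_id=1 -> matches Wright
  - book 2 (The Old House): author_id=3 -> matches Carter
  - book 3 (Silent Waters): author_id=3 -> matches Carter
  - book 4 (Hollow Hills): author_id=3 -> matches Carter
  - book 5 (Northern Lights): author_id=NULL, no match -> dropped
  - book 6 (Falling Leaves): author_id=3 -> matches Carter
  - book 7 (Paper Boats): author_id=NULL, no match -> dropped
So 2 of 7 rows are dropped.

SQL:
SELECT a.title, b.name AS author
FROM books a
INNER JOIN authors b ON a.author_id = b.id

Result:
title          | author
---------------+-------
The Last Train | Wright
The Old House  | Carter
Silent Waters  | Carter
Hollow Hills   | Carter
Falling Leaves | Carter


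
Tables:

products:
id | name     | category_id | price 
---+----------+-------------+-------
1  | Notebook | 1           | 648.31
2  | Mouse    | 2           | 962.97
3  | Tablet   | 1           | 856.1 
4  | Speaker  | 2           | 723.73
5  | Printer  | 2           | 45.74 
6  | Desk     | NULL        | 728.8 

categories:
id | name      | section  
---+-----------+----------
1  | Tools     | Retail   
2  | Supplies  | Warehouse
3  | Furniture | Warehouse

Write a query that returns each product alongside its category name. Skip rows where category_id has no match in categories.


INNER JOIN keeps only products rows whose category_id matches an id in categories. Walk through each product:
  - product 1 (Notebook): category_id=1 -> matches Tools
  - product 2 (Mouse): category_id=2 -> matches Supplies
  - product 3 (Tablet): category_id=1 -> matches Tools
  - product 4 (Speaker): category_id=2 -> matches Supplies
  - product 5 (Printer): category_id=2 -> matches Supplies
  - product 6 (Desk): category_id=NULL, no match -> dropped
So 1 of 6 rows is dropped.

SQL:
SELECT a.name, b.name AS category
FROM products a
INNER JOIN categories b ON a.category_id = b.id

Result:
name     | category
---------+---------
Notebook | Tools   
Mouse    | Supplies
Tablet   | Tools   
Speaker  | Supplies
Printer  | Supplies


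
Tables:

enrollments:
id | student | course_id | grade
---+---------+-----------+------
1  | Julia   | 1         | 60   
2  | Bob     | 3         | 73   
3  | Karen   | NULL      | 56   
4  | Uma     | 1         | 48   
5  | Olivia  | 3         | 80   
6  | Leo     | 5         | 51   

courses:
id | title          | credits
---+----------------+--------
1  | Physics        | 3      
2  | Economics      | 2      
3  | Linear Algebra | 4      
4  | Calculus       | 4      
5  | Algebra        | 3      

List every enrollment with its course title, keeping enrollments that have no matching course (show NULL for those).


LEFT JOIN keeps every row from enrollments (the left table); where course_id has no match in courses, the course columns become NULL. Walk through each enrollment:
  - enrollment 1 (Julia): course_id=1 -> matches Physics
  - enrollment 2 (Bob): course_id=3 -> matches Linear Algebra
  - enrollment 3 (Karen): course_id=NULL, no match -> kept with NULL
  - enrollment 4 (Uma): course_id=1 -> matches Physics
  - enrollment 5 (Olivia): course_id=3 -> matches Linear Algebra
  - enrollment 6 (Leo): course_id=5 -> matches Algebra
All 6 rows appear; 1 has NULL course.

SQL:
SELECT a.student, b.title AS course
FROM enrollments a
LEFT JOIN courses b ON a.course_id = b.id

Result:
student | course        
--------+---------------
Julia   | Physics       
Bob     | Linear Algebra
Karen   | NULL          
Uma     | Physics       
Olivia  | Linear Algebra
Leo     | Algebra       


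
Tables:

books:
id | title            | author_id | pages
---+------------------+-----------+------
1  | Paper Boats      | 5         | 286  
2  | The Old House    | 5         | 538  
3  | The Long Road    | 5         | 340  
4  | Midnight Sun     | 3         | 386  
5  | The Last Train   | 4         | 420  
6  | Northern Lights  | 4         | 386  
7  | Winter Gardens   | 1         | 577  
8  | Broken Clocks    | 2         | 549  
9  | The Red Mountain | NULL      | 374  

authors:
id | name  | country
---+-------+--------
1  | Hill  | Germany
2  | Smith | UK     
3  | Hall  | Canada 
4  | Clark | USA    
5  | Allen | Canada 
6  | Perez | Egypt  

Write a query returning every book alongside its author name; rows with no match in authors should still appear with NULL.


LEFT JOIN keeps every row from books (the left table); where author_id has no match in authors, the author columns become NULL. Walk through each book:
  - book 1 (Paper Boats): author_id=5 -> matches Allen
  - book 2 (The Old House): author_id=5 -> matches Allen
  - book 3 (The Long Road): author_id=5 -> matches Allen
  - book 4 (Midnight Sun): author_id=3 -> matches Hall
  - book 5 (The Last Train): author_id=4 -> matches Clark
  - book 6 (Northern Lights): author_id=4 -> matches Clark
  - book 7 (Winter Gardens): author_id=1 -> matches Hill
  - book 8 (Broken Clocks): author_id=2 -> matches Smith
  - book 9 (The Red Mountain): author_id=NULL, no match -> kept with NULL
All 9 rows appear; 1 has NULL author.

SQL:
SELECT a.title, b.name AS author
FROM books a
LEFT JOIN authors b ON a.author_id = b.id

Result:
title            | author
-----------------+-------
Paper Boats      | Allen 
The Old House    | Allen 
The Long Road    | Allen 
Midnight Sun     | Hall  
The Last Train   | Clark 
Northern Lights  | Clark 
Winter Gardens   | Hill  
Broken Clocks    | Smith 
The Red Mountain | NULL  


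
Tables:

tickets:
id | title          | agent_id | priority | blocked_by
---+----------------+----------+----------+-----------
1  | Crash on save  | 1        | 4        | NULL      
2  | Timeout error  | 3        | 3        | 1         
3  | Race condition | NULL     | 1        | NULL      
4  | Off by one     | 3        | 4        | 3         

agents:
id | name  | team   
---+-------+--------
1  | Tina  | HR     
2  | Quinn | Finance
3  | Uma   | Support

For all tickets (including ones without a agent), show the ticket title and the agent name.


LEFT JOIN keeps every row from tickets (the left table); where agent_id has no match in agents, the agent columns become NULL. Walk through each ticket:
  - ticket 1 (Crash on save): agent_id=1 -> matches Tina
  - ticket 2 (Timeout error): agent_id=3 -> matches Uma
  - ticket 3 (Race condition): agent_id=NULL, no match -> kept with NULL
  - ticket 4 (Off by one): agent_id=3 -> matches Uma
All 4 rows appear; 1 has NULL agent.

SQL:
SELECT a.title, b.name AS agent
FROM tickets a
LEFT JOIN agents b ON a.agent_id = b.id

Result:
title          | agent
---------------+------
Crash on save  | Tina 
Timeout error  | Uma  
Race condition | NULL 
Off by one     | Uma  


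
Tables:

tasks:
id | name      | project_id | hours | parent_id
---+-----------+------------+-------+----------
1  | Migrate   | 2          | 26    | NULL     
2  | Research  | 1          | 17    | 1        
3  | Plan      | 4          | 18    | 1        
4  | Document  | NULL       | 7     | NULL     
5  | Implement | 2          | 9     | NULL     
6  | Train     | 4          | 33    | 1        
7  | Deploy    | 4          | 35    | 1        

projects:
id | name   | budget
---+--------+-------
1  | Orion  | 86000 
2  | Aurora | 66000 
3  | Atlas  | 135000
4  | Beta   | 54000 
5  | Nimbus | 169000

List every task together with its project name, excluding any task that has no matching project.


INNER JOIN keeps only tasks rows whose project_id matches an id in projects. Walk through each task:
  - task 1 (Migrate): project_id=2 -> matches Aurora
  - task 2 (Research): project_id=1 -> matches Orion
  - task 3 (Plan): project_id=4 -> matches Beta
  - task 4 (Document): project_id=NULL, no match -> dropped
  - task 5 (Implement): project_id=2 -> matches Aurora
  - task 6 (Train): project_id=4 -> matches Beta
  - task 7 (Deploy): project_id=4 -> matches Beta
So 1 of 7 rows is dropped.

SQL:
SELECT a.name, b.name AS project
FROM tasks a
INNER JOIN projects b ON a.project_id = b.id

Result:
name      | project
----------+--------
Migrate   | Aurora 
Research  | Orion  
Plan      | Beta   
Implement | Aurora 
Train     | Beta   
Deploy    | Beta   


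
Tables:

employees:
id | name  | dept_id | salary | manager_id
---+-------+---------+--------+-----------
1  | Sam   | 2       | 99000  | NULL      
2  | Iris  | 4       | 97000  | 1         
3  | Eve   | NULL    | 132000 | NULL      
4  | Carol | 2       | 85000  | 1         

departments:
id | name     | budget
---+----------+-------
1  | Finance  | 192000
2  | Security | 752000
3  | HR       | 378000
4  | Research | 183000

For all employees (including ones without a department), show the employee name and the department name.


LEFT JOIN keeps every row from employees (the left table); where dept_id has no match in departments, the department columns become NULL. Walk through each employee:
  - employee 1 (Sam): dept_id=2 -> matches Security
  - employee 2 (Iris): dept_id=4 -> matches Research
  - employee 3 (Eve): dept_id=NULL, no match -> kept with NULL
  - employee 4 (Carol): dept_id=2 -> matches Security
All 4 rows appear; 1 has NULL department.

SQL:
SELECT a.name, b.name AS department
FROM employees a
LEFT JOIN departments b ON a.dept_id = b.id

Result:
name  | department
------+-----------
Sam   | Security  
Iris  | Research  
Eve   | NULL      
Carol | Security  


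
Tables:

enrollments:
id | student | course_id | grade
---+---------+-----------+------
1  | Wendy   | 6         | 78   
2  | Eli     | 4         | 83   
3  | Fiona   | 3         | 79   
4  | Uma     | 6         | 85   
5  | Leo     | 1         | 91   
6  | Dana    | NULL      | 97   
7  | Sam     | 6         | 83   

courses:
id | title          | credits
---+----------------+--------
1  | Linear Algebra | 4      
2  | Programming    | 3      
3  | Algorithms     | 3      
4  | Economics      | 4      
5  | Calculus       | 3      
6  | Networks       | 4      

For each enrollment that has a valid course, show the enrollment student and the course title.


INNER JOIN keeps only enrollments rows whose course_id matches an id in courses. Walk through each enrollment:
  - enrollment 1 (Wendy): course_id=6 -> matches Networks
  - enrollment 2 (Eli): course_id=4 -> matches Economics
  - enrollment 3 (Fiona): course_id=3 -> matches Algorithms
  - enrollment 4 (Uma): course_id=6 -> matches Networks
  - enrollment 5 (Leo): course_id=1 -> matches Linear Algebra
  - enrollment 6 (Dana): course_id=NULL, no match -> dropped
  - enrollment 7 (Sam): course_id=6 -> matches Networks
So 1 of 7 rows is dropped.

SQL:
SELECT a.student, b.title AS course
FROM enrollments a
INNER JOIN courses b ON a.course_id = b.id

Result:
student | course        
--------+---------------
Wendy   | Networks      
Eli     | Economics     
Fiona   | Algorithms    
Uma     | Networks      
Leo     | Linear Algebra
Sam     | Networks      


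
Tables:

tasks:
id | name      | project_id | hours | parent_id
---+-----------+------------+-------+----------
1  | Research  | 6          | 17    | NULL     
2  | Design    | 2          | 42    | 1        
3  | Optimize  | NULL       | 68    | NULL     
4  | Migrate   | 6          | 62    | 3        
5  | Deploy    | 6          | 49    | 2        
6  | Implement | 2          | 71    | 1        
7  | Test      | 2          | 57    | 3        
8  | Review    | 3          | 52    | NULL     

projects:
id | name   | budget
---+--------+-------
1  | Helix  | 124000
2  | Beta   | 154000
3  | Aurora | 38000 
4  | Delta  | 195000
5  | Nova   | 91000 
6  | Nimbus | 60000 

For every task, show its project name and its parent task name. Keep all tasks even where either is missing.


Two LEFT JOINs from the same base table tasks: one to projects via project_id, one to tasks itself via parent_id. Both are LEFT so every task is preserved.
Match against projects:
  - task 1 (Research): project_id=6 -> matches Nimbus
  - task 2 (Design): project_id=2 -> matches Beta
  - task 3 (Optimize): project_id=NULL, no match -> kept with NULL
  - task 4 (Migrate): project_id=6 -> matches Nimbus
  - task 5 (Deploy): project_id=6 -> matches Nimbus
  - task 6 (Implement): project_id=2 -> matches Beta
  - task 7 (Test): project_id=2 -> matches Beta
  - task 8 (Review): project_id=3 -> matches Aurora
Match against tasks (self):
  - task 1 (Research): parent_id=NULL -> NULL
  - task 2 (Design): parent_id=1 -> Research
  - task 3 (Optimize): parent_id=NULL -> NULL
  - task 4 (Migrate): parent_id=3 -> Optimize
  - task 5 (Deploy): parent_id=2 -> Design
  - task 6 (Implement): parent_id=1 -> Research
  - task 7 (Test): parent_id=3 -> Optimize
  - task 8 (Review): parent_id=NULL -> NULL

SQL:
SELECT a.name, b.name AS project, c.name AS parent
FROM tasks a
LEFT JOIN projects b ON a.project_id = b.id
LEFT JOIN tasks c ON a.parent_id = c.id

Result:
name      | project | parent  
----------+---------+---------
Research  | Nimbus  | NULL    
Design    | Beta    | Research
Optimize  | NULL    | NULL    
Migrate   | Nimbus  | Optimize
Deploy    | Nimbus  | Design  
Implement | Beta    | Research
Test      | Beta    | Optimize
Review    | Aurora  | NULL    


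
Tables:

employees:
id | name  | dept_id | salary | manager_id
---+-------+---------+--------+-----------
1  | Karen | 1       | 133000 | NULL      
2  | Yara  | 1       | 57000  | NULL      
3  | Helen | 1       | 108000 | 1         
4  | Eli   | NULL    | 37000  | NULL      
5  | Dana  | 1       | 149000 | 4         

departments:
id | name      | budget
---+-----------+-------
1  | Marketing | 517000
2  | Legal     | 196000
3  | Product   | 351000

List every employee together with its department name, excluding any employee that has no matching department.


INNER JOIN keeps only employees rows whose dept_id matches an id in departments. Walk through each employee:
  - employee 1 (Karen): dept_id=1 -> matches Marketing
  - employee 2 (Yara): dept_id=1 -> matches Marketing
  - employee 3 (Helen): dept_id=1 -> matches Marketing
  - employee 4 (Eli): dept_id=NULL, no match -> dropped
  - employee 5 (Dana): dept_id=1 -> matches Marketing
So 1 of 5 rows is dropped.

SQL:
SELECT a.name, b.name AS department
FROM employees a
INNER JOIN departments b ON a.dept_id = b.id

Result:
name  | department
------+-----------
Karen | Marketing 
Yara  | Marketing 
Helen | Marketing 
Dana  | Marketing 


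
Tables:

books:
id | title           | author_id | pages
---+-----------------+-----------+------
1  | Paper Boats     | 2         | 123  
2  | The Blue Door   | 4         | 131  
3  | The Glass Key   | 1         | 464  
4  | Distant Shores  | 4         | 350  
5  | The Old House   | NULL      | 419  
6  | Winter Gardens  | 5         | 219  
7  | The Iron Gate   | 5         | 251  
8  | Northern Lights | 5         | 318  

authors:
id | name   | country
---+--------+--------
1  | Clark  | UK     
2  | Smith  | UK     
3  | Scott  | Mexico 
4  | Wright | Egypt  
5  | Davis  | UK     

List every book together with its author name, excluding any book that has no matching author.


INNER JOIN keeps only books rows whose author_id matches an id in authors. Walk through each book:
  - book 1 (Paper Boats): author_id=2 -> matches Smith
  - book 2 (The Blue Door): author_id=4 -> matches Wright
  - book 3 (The Glass Key): author_id=1 -> matches Clark
  - book 4 (Distant Shores): author_id=4 -> matches Wright
  - book 5 (The Old House): author_id=NULL, no match -> dropped
  - book 6 (Winter Gardens): author_id=5 -> matches Davis
  - book 7 (The Iron Gate): author_id=5 -> matches Davis
  - book 8 (Northern Lights): author_id=5 -> matches Davis
So 1 of 8 rows is dropped.

SQL:
SELECT a.title, b.name AS author
FROM books a
INNER JOIN authors b ON a.author_id = b.id

Result:
title           | author
----------------+-------
Paper Boats     | Smith 
The Blue Door   | Wright
The Glass Key   | Clark 
Distant Shores  | Wright
Winter Gardens  | Davis 
The Iron Gate   | Davis 
Northern Lights | Davis 


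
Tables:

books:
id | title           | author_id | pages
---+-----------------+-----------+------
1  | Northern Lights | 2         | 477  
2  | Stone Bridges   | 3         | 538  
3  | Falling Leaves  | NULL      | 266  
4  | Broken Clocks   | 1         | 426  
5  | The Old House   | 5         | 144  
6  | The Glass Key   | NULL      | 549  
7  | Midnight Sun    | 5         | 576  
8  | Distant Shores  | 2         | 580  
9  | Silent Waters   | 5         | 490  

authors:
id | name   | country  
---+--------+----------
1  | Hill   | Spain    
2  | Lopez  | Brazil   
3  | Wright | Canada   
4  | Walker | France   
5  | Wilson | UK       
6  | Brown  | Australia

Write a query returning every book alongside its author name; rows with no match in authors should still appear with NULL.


LEFT JOIN keeps every row from books (the left table); where author_id has no match in authors, the author columns become NULL. Walk through each book:
  - book 1 (Northern Lights): author_id=2 -> matches Lopez
  - book 2 (Stone Bridges): author_id=3 -> matches Wright
  - book 3 (Falling Leaves): author_id=NULL, no match -> kept with NULL
  - book 4 (Broken Clocks): author_id=1 -> matches Hill
  - book 5 (The Old House): author_id=5 -> matches Wilson
  - book 6 (The Glass Key): author_id=NULL, no match -> kept with NULL
  - book 7 (Midnight Sun): author_id=5 -> matches Wilson
  - book 8 (Distant Shores): author_id=2 -> matches Lopez
  - book 9 (Silent Waters): author_id=5 -> matches Wilson
All 9 rows appear; 2 have NULL author.

SQL:
SELECT a.title, b.name AS author
FROM books a
LEFT JOIN authors b ON a.author_id = b.id

Result:
title           | author
----------------+-------
Northern Lights | Lopez 
Stone Bridges   | Wright
Falling Leaves  | NULL  
Broken Clocks   | Hill  
The Old House   | Wilson
The Glass Key   | NULL  
Midnight Sun    | Wilson
Distant Shores  | Lopez 
Silent Waters   | Wilson


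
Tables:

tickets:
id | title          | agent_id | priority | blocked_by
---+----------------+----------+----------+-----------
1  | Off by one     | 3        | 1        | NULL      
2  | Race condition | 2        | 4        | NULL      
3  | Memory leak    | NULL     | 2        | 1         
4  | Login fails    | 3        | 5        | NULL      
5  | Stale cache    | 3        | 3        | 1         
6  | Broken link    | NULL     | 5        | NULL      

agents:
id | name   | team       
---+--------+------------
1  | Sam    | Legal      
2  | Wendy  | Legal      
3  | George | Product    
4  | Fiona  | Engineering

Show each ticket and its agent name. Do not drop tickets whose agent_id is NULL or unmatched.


LEFT JOIN keeps every row from tickets (the left table); where agent_id has no match in agents, the agent columns become NULL. Walk through each ticket:
  - ticket 1 (Off by one): agent_id=3 -> matches George
  - ticket 2 (Race condition): agent_id=2 -> matches Wendy
  - ticket 3 (Memory leak): agent_id=NULL, no match -> kept with NULL
  - ticket 4 (Login fails): agent_id=3 -> matches George
  - ticket 5 (Stale cache): agent_id=3 -> matches George
  - ticket 6 (Broken link): agent_id=NULL, no match -> kept with NULL
All 6 rows appear; 2 have NULL agent.

SQL:
SELECT a.title, b.name AS agent
FROM tickets a
LEFT JOIN agents b ON a.agent_id = b.id

Result:
title          | agent 
---------------+-------
Off by one     | George
Race condition | Wendy 
Memory leak    | NULL  
Login fails    | George
Stale cache    | George
Broken link    | NULL  


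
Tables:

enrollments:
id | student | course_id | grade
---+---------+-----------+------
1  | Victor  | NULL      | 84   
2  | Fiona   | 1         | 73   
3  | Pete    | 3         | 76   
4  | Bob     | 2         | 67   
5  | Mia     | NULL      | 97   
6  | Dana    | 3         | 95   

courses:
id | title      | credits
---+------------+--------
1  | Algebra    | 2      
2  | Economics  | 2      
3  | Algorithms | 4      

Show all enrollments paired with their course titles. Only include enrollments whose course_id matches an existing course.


INNER JOIN keeps only enrollments rows whose course_id matches an id in courses. Walk through each enrollment:
  - enrollment 1 (Victor): course_id=NULL, no match -> dropped
  - enrollment 2 (Fiona): course_id=1 -> matches Algebra
  - enrollment 3 (Pete): course_id=3 -> matches Algorithms
  - enrollment 4 (Bob): course_id=2 -> matches Economics
  - enrollment 5 (Mia): course_id=NULL, no match -> dropped
  - enrollment 6 (Dana): course_id=3 -> matches Algorithms
So 2 of 6 rows are dropped.

SQL:
SELECT a.student, b.title AS course
FROM enrollments a
INNER JOIN courses b ON a.course_id = b.id

Result:
student | course    
--------+-----------
Fiona   | Algebra   
Pete    | Algorithms
Bob     | Economics 
Dana    | Algorithms
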